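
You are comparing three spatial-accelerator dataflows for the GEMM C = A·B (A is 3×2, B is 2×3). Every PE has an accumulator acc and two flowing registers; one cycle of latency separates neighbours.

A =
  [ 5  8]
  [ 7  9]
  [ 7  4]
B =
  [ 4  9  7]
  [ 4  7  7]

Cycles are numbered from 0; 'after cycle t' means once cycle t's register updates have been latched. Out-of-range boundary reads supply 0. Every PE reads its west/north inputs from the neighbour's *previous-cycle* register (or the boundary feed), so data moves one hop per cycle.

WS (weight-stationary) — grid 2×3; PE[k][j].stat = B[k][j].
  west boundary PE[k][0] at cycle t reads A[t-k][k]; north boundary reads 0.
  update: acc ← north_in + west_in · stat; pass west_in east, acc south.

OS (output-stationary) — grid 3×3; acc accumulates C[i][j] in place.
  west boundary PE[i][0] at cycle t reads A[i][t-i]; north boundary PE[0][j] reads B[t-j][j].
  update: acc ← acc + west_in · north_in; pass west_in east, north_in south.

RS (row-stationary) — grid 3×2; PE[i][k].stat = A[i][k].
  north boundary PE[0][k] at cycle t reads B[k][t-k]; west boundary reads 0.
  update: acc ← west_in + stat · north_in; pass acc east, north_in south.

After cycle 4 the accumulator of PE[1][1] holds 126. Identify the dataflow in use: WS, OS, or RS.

WS [2×3] PE[1][1] across cycles:
  0: (1,1).acc=0  regs=<0,0>
  1: (1,1).acc=0  regs=<0,0>
  2: (1,1).acc=101  regs=<8,101>
  3: (1,1).acc=126  regs=<9,126>
  4: (1,1).acc=91  regs=<4,91>
OS [3×3] PE[1][1] across cycles:
  0: (1,1).acc=0  regs=<0,0>
  1: (1,1).acc=0  regs=<0,0>
  2: (1,1).acc=63  regs=<7,9>
  3: (1,1).acc=126  regs=<9,7>
  4: (1,1).acc=126  regs=<0,0>
RS [3×2] PE[1][1] across cycles:
  0: (1,1).acc=0  regs=<0,0>
  1: (1,1).acc=0  regs=<0,0>
  2: (1,1).acc=64  regs=<64,4>
  3: (1,1).acc=126  regs=<126,7>
  4: (1,1).acc=112  regs=<112,7>

dataflow = OS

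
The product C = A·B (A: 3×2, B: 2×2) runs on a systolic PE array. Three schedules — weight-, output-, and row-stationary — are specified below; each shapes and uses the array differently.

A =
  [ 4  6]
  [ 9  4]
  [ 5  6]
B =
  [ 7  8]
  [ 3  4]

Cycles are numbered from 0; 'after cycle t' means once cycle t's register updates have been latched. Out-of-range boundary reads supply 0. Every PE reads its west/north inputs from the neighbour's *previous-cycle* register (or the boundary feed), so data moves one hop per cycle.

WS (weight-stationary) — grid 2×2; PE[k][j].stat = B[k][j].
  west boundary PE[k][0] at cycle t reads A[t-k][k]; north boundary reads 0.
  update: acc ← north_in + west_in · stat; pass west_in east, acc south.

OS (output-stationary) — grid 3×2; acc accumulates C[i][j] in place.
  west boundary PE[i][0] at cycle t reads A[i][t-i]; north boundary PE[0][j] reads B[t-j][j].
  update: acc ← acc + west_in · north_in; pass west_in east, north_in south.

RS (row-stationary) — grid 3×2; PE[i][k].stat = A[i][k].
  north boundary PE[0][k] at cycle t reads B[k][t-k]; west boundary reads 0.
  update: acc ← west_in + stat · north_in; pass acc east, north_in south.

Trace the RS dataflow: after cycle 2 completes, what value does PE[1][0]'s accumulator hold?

RS on a 3×2 grid — tracing PE[1][0] and its feeders:
  cycle 0: PE[0][0] → acc 28, east 28, south 7
  cycle 0: PE[1][0] → acc 0, east 0, south 0
  cycle 1: PE[0][0] → acc 32, east 32, south 8
  cycle 1: PE[1][0] → acc 63, east 63, south 7
  cycle 2: PE[0][0] → acc 0, east 0, south 0
  cycle 2: PE[1][0] → acc 72, east 72, south 8

PE[1][0].acc = 72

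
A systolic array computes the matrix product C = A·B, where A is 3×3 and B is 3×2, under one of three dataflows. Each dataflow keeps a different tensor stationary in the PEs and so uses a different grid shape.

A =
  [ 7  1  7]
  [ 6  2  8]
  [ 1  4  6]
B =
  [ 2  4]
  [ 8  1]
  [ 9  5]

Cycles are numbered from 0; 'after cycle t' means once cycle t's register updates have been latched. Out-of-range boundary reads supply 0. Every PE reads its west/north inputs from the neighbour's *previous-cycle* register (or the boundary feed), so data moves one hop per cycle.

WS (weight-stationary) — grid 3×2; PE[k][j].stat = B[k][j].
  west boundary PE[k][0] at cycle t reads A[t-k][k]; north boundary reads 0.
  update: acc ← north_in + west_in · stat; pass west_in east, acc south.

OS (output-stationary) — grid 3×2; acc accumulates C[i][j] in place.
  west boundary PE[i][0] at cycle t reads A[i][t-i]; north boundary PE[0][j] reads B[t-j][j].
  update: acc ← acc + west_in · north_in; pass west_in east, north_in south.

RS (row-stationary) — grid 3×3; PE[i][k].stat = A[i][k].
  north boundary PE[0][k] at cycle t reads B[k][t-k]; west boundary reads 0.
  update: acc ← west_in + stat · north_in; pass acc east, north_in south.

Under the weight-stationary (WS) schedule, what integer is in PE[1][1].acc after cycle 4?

PE[1][1].acc = 8

WS (3×2). Following PE[1][1] plus its west/north inputs:
  step 0 · PE0,1: acc=0; fwd→0 fwd↓0
  step 0 · PE1,0: acc=0; fwd→0 fwd↓0
  step 0 · PE1,1: acc=0; fwd→0 fwd↓0
  step 1 · PE0,1: acc=28; fwd→7 fwd↓28
  step 1 · PE1,0: acc=22; fwd→1 fwd↓22
  step 1 · PE1,1: acc=0; fwd→0 fwd↓0
  step 2 · PE0,1: acc=24; fwd→6 fwd↓24
  step 2 · PE1,0: acc=28; fwd→2 fwd↓28
  step 2 · PE1,1: acc=29; fwd→1 fwd↓29
  step 3 · PE0,1: acc=4; fwd→1 fwd↓4
  step 3 · PE1,0: acc=34; fwd→4 fwd↓34
  step 3 · PE1,1: acc=26; fwd→2 fwd↓26
  step 4 · PE0,1: acc=0; fwd→0 fwd↓0
  step 4 · PE1,0: acc=0; fwd→0 fwd↓0
  step 4 · PE1,1: acc=8; fwd→4 fwd↓8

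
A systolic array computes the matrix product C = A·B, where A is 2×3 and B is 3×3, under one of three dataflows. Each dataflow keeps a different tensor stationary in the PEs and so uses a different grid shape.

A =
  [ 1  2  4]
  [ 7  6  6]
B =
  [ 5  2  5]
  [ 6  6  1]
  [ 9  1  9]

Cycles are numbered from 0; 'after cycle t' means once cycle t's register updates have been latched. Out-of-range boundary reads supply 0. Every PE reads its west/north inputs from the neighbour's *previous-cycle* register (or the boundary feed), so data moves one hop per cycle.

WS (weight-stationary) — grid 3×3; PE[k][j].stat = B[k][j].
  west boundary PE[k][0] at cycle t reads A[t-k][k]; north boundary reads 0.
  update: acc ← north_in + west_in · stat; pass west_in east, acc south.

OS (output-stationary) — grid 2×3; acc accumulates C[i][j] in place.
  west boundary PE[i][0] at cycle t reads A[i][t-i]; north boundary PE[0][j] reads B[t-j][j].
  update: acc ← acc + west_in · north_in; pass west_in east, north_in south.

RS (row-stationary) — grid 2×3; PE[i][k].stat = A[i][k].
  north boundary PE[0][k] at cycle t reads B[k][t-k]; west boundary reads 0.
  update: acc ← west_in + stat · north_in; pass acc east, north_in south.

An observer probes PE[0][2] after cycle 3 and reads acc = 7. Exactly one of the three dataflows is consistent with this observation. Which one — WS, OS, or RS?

dataflow = OS

Under WS (3×3), PE[0][2]:
  @0  [0,2]  acc 0  |  →0  ↓0
  @1  [0,2]  acc 0  |  →0  ↓0
  @2  [0,2]  acc 5  |  →1  ↓5
  @3  [0,2]  acc 35  |  →7  ↓35
Under OS (2×3), PE[0][2]:
  @0  [0,2]  acc 0  |  →0  ↓0
  @1  [0,2]  acc 0  |  →0  ↓0
  @2  [0,2]  acc 5  |  →1  ↓5
  @3  [0,2]  acc 7  |  →2  ↓1
Under RS (2×3), PE[0][2]:
  @0  [0,2]  acc 0  |  →0  ↓0
  @1  [0,2]  acc 0  |  →0  ↓0
  @2  [0,2]  acc 53  |  →53  ↓9
  @3  [0,2]  acc 18  |  →18  ↓1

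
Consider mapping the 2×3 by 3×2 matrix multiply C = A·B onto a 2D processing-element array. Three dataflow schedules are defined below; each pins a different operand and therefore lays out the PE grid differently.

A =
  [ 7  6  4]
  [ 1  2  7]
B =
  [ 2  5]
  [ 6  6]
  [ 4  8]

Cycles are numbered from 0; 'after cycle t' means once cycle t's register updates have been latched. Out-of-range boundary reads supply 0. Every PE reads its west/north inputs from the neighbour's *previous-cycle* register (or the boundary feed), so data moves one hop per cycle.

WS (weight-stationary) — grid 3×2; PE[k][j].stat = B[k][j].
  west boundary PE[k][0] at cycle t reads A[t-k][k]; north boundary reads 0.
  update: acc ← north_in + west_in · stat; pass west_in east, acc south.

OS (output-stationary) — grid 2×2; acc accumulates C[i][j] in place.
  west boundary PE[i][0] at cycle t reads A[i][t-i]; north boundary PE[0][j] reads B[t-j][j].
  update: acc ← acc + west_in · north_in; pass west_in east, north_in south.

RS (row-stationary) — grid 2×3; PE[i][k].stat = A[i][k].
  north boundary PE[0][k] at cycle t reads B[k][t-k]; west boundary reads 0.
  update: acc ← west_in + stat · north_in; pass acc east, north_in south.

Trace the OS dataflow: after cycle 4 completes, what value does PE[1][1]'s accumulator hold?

OS on a 2×2 grid — tracing PE[1][1] and its feeders:
  [0] (0,1) acc=0 (h:0 v:0)
  [0] (1,0) acc=0 (h:0 v:0)
  [0] (1,1) acc=0 (h:0 v:0)
  [1] (0,1) acc=35 (h:7 v:5)
  [1] (1,0) acc=2 (h:1 v:2)
  [1] (1,1) acc=0 (h:0 v:0)
  [2] (0,1) acc=71 (h:6 v:6)
  [2] (1,0) acc=14 (h:2 v:6)
  [2] (1,1) acc=5 (h:1 v:5)
  [3] (0,1) acc=103 (h:4 v:8)
  [3] (1,0) acc=42 (h:7 v:4)
  [3] (1,1) acc=17 (h:2 v:6)
  [4] (0,1) acc=103 (h:0 v:0)
  [4] (1,0) acc=42 (h:0 v:0)
  [4] (1,1) acc=73 (h:7 v:8)

PE[1][1].acc = 73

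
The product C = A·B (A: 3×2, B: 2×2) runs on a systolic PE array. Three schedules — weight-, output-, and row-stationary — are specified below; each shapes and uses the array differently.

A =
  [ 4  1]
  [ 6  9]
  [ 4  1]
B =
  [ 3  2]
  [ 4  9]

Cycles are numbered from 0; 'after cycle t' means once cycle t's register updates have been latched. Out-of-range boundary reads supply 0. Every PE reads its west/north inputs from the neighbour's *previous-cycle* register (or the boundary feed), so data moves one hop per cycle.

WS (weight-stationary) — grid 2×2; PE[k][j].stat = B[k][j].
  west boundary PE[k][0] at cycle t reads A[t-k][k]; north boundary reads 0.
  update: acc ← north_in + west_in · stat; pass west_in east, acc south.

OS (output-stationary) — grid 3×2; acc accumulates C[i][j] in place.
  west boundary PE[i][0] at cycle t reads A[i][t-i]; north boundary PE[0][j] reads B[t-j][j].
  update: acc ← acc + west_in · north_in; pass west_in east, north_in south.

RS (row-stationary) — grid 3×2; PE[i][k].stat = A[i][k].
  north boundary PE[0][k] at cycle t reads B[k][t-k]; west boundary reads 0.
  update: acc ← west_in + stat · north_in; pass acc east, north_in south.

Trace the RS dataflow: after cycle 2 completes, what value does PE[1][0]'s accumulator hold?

RS 3×2: PE[1][0] cycle-by-cycle (with neighbour feeds):
  @0  [0,0]  acc 12  |  →12  ↓3
  @0  [1,0]  acc 0  |  →0  ↓0
  @1  [0,0]  acc 8  |  →8  ↓2
  @1  [1,0]  acc 18  |  →18  ↓3
  @2  [0,0]  acc 0  |  →0  ↓0
  @2  [1,0]  acc 12  |  →12  ↓2

PE[1][0].acc = 12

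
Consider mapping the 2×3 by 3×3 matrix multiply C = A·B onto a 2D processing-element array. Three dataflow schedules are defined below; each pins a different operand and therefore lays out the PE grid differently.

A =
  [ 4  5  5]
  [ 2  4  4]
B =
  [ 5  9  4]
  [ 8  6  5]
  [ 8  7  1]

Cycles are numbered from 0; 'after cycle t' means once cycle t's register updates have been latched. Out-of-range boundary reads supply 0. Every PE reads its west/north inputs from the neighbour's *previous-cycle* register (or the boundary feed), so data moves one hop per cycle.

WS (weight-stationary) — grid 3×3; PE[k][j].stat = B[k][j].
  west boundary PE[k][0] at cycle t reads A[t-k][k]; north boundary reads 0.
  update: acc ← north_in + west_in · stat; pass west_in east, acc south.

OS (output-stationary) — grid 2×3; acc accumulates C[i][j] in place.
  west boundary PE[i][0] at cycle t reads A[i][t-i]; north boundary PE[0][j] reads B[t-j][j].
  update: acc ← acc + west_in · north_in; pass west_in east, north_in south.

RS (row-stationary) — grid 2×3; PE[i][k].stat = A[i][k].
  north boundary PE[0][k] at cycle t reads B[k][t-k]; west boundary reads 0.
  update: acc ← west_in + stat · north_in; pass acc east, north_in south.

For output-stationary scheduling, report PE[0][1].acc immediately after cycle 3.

PE[0][1].acc = 101

OS (2×3). Following PE[0][1] plus its west/north inputs:
  t=0 PE[0][0]: acc=20 h=4 v=5
  t=0 PE[0][1]: acc=0 h=0 v=0
  t=1 PE[0][0]: acc=60 h=5 v=8
  t=1 PE[0][1]: acc=36 h=4 v=9
  t=2 PE[0][0]: acc=100 h=5 v=8
  t=2 PE[0][1]: acc=66 h=5 v=6
  t=3 PE[0][0]: acc=100 h=0 v=0
  t=3 PE[0][1]: acc=101 h=5 v=7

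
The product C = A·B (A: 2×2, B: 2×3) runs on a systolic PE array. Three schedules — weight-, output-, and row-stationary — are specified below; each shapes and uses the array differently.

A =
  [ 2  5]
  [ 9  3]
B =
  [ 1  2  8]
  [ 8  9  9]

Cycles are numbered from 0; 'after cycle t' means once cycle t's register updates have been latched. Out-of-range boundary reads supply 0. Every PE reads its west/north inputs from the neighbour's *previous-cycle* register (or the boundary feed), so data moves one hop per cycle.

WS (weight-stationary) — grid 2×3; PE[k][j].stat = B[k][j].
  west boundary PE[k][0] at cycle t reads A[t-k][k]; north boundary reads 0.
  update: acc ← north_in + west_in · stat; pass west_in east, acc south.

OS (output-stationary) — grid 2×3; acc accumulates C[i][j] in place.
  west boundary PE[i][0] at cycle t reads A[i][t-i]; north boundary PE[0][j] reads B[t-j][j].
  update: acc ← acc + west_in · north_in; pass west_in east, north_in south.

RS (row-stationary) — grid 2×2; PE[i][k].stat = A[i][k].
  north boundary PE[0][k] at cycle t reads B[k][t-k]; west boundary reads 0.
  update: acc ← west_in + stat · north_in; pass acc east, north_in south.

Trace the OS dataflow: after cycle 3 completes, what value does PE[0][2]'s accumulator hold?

OS on a 2×3 grid — tracing PE[0][2] and its feeders:
  t=0 PE[0][1]: acc=0 h=0 v=0
  t=0 PE[0][2]: acc=0 h=0 v=0
  t=1 PE[0][1]: acc=4 h=2 v=2
  t=1 PE[0][2]: acc=0 h=0 v=0
  t=2 PE[0][1]: acc=49 h=5 v=9
  t=2 PE[0][2]: acc=16 h=2 v=8
  t=3 PE[0][1]: acc=49 h=0 v=0
  t=3 PE[0][2]: acc=61 h=5 v=9

PE[0][2].acc = 61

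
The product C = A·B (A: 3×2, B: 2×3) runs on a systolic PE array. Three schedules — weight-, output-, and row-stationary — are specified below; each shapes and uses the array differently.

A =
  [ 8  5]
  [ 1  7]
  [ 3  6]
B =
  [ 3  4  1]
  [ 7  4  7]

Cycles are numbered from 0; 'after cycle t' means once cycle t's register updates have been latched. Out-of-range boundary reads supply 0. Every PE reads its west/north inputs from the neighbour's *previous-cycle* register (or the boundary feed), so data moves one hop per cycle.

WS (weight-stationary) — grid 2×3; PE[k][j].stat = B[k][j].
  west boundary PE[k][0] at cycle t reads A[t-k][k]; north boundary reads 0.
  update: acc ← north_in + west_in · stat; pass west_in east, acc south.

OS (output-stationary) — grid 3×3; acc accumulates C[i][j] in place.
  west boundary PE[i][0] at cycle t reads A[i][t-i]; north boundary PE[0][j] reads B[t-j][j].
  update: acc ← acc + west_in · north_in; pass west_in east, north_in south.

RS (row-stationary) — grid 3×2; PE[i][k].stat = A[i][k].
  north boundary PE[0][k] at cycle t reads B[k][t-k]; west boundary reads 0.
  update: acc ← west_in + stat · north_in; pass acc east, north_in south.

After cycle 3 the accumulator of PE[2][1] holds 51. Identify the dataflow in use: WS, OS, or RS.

dataflow = RS

WS (2×3): PE[2][1] does not exist.
Under OS (3×3), PE[2][1]:
  step 0 · PE2,1: acc=0; fwd→0 fwd↓0
  step 1 · PE2,1: acc=0; fwd→0 fwd↓0
  step 2 · PE2,1: acc=0; fwd→0 fwd↓0
  step 3 · PE2,1: acc=12; fwd→3 fwd↓4
Under RS (3×2), PE[2][1]:
  step 0 · PE2,1: acc=0; fwd→0 fwd↓0
  step 1 · PE2,1: acc=0; fwd→0 fwd↓0
  step 2 · PE2,1: acc=0; fwd→0 fwd↓0
  step 3 · PE2,1: acc=51; fwd→51 fwd↓7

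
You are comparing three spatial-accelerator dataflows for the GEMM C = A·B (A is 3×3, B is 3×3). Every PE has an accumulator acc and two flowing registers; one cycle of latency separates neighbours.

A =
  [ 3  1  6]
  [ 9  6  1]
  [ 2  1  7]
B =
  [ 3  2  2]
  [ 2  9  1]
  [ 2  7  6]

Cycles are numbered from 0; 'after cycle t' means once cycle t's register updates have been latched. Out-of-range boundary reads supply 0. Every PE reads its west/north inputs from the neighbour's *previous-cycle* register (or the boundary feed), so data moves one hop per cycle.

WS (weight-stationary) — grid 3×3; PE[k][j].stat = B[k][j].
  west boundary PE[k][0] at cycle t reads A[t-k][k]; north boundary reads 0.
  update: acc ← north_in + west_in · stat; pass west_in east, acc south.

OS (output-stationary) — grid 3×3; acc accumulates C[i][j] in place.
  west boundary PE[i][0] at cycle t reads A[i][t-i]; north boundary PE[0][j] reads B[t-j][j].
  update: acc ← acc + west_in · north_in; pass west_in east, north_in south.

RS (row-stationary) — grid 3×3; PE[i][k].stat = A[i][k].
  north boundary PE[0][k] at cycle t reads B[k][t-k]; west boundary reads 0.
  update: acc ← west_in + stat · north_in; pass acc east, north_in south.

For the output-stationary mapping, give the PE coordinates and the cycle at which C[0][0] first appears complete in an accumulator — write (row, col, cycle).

(row, col, cycle) = (0, 0, 2)

OS — PE[0][0] is where C[0][0] collects:
  [0] (0,0) acc=9 (h:3 v:3)
  [1] (0,0) acc=11 (h:1 v:2)
  [2] (0,0) acc=23 (h:6 v:2)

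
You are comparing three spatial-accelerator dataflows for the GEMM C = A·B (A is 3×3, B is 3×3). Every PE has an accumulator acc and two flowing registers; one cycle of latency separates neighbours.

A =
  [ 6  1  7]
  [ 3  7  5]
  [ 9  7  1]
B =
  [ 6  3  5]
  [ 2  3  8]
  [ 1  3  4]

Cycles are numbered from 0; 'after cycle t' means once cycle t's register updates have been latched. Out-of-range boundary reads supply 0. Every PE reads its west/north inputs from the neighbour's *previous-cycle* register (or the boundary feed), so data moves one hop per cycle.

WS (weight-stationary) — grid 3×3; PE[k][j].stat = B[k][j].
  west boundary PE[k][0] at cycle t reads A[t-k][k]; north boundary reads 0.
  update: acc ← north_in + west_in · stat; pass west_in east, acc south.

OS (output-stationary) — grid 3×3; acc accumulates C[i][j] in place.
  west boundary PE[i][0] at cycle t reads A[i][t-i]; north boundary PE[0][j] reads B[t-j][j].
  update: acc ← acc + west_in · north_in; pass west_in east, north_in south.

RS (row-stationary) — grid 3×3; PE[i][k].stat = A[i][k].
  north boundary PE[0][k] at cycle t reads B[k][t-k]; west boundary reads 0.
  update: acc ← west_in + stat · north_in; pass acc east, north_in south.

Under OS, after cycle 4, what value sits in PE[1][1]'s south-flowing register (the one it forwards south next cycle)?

register = 3

OS (3×3). Following PE[1][1] plus its west/north inputs:
  step 0 · PE0,1: acc=0; fwd→0 fwd↓0
  step 0 · PE1,0: acc=0; fwd→0 fwd↓0
  step 0 · PE1,1: acc=0; fwd→0 fwd↓0
  step 1 · PE0,1: acc=18; fwd→6 fwd↓3
  step 1 · PE1,0: acc=18; fwd→3 fwd↓6
  step 1 · PE1,1: acc=0; fwd→0 fwd↓0
  step 2 · PE0,1: acc=21; fwd→1 fwd↓3
  step 2 · PE1,0: acc=32; fwd→7 fwd↓2
  step 2 · PE1,1: acc=9; fwd→3 fwd↓3
  step 3 · PE0,1: acc=42; fwd→7 fwd↓3
  step 3 · PE1,0: acc=37; fwd→5 fwd↓1
  step 3 · PE1,1: acc=30; fwd→7 fwd↓3
  step 4 · PE0,1: acc=42; fwd→0 fwd↓0
  step 4 · PE1,0: acc=37; fwd→0 fwd↓0
  step 4 · PE1,1: acc=45; fwd→5 fwd↓3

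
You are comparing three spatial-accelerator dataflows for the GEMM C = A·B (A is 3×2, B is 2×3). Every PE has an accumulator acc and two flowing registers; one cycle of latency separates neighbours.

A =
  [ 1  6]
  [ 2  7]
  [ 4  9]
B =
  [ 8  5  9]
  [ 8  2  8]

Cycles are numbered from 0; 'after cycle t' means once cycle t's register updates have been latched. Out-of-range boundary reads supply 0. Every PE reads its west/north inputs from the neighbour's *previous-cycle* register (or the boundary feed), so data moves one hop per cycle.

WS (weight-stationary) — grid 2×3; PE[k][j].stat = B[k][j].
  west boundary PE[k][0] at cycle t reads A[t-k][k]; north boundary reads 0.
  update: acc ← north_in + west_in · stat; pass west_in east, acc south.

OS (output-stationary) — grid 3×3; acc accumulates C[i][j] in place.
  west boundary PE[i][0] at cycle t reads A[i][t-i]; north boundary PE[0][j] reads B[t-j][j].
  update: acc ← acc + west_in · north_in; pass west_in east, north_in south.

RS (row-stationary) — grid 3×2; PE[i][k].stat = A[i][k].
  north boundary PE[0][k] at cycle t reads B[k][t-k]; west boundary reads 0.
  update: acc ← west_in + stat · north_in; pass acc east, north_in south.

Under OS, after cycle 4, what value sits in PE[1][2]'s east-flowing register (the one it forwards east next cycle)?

OS on a 3×3 grid — tracing PE[1][2] and its feeders:
  t=0 PE[0][2]: acc=0 h=0 v=0
  t=0 PE[1][1]: acc=0 h=0 v=0
  t=0 PE[1][2]: acc=0 h=0 v=0
  t=1 PE[0][2]: acc=0 h=0 v=0
  t=1 PE[1][1]: acc=0 h=0 v=0
  t=1 PE[1][2]: acc=0 h=0 v=0
  t=2 PE[0][2]: acc=9 h=1 v=9
  t=2 PE[1][1]: acc=10 h=2 v=5
  t=2 PE[1][2]: acc=0 h=0 v=0
  t=3 PE[0][2]: acc=57 h=6 v=8
  t=3 PE[1][1]: acc=24 h=7 v=2
  t=3 PE[1][2]: acc=18 h=2 v=9
  t=4 PE[0][2]: acc=57 h=0 v=0
  t=4 PE[1][1]: acc=24 h=0 v=0
  t=4 PE[1][2]: acc=74 h=7 v=8

register = 7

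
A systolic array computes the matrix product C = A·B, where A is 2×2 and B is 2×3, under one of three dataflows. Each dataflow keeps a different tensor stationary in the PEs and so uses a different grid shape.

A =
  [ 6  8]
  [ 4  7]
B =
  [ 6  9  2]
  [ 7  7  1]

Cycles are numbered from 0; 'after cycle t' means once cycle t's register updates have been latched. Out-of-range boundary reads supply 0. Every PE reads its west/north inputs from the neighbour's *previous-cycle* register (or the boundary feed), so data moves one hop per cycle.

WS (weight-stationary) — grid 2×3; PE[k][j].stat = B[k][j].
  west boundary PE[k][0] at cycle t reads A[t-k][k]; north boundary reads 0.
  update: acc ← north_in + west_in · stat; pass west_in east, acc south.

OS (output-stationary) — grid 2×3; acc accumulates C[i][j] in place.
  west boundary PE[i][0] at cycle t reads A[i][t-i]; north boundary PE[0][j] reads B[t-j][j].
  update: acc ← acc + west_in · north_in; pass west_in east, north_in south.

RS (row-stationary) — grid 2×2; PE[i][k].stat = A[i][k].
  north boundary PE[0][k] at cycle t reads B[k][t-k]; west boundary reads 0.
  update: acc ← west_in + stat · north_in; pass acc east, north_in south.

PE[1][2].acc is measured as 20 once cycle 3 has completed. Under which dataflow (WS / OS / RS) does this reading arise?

WS [2×3] PE[1][2] across cycles:
  after 0 — PE[1][2] acc=0, pass-E 0, pass-S 0
  after 1 — PE[1][2] acc=0, pass-E 0, pass-S 0
  after 2 — PE[1][2] acc=0, pass-E 0, pass-S 0
  after 3 — PE[1][2] acc=20, pass-E 8, pass-S 20
OS [2×3] PE[1][2] across cycles:
  after 0 — PE[1][2] acc=0, pass-E 0, pass-S 0
  after 1 — PE[1][2] acc=0, pass-E 0, pass-S 0
  after 2 — PE[1][2] acc=0, pass-E 0, pass-S 0
  after 3 — PE[1][2] acc=8, pass-E 4, pass-S 2
RS: PE[1][2] is outside its 2×2 grid.

dataflow = WS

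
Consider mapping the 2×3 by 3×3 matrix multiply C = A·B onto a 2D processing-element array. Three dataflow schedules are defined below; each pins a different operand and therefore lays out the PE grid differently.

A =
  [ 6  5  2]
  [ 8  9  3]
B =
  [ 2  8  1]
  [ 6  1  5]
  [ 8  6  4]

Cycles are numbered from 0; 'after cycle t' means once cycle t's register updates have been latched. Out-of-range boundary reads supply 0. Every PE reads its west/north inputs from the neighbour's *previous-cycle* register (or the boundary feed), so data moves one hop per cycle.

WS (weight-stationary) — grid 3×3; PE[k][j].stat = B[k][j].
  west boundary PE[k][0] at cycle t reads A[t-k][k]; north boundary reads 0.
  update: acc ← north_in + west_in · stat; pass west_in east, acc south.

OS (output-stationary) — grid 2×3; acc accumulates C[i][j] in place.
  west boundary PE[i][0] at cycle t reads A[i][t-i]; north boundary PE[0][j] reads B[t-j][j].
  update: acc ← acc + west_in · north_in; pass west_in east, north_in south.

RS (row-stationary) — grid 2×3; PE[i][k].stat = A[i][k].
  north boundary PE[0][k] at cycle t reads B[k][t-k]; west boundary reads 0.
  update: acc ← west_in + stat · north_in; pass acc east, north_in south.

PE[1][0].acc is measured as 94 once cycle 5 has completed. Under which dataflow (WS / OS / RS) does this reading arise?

dataflow = OS

WS (3×3 grid), PE[1][0]:
  @0  [1,0]  acc 0  |  →0  ↓0
  @1  [1,0]  acc 42  |  →5  ↓42
  @2  [1,0]  acc 70  |  →9  ↓70
  @3  [1,0]  acc 0  |  →0  ↓0
  @4  [1,0]  acc 0  |  →0  ↓0
  @5  [1,0]  acc 0  |  →0  ↓0
OS (2×3 grid), PE[1][0]:
  @0  [1,0]  acc 0  |  →0  ↓0
  @1  [1,0]  acc 16  |  →8  ↓2
  @2  [1,0]  acc 70  |  →9  ↓6
  @3  [1,0]  acc 94  |  →3  ↓8
  @4  [1,0]  acc 94  |  →0  ↓0
  @5  [1,0]  acc 94  |  →0  ↓0
RS (2×3 grid), PE[1][0]:
  @0  [1,0]  acc 0  |  →0  ↓0
  @1  [1,0]  acc 16  |  →16  ↓2
  @2  [1,0]  acc 64  |  →64  ↓8
  @3  [1,0]  acc 8  |  →8  ↓1
  @4  [1,0]  acc 0  |  →0  ↓0
  @5  [1,0]  acc 0  |  →0  ↓0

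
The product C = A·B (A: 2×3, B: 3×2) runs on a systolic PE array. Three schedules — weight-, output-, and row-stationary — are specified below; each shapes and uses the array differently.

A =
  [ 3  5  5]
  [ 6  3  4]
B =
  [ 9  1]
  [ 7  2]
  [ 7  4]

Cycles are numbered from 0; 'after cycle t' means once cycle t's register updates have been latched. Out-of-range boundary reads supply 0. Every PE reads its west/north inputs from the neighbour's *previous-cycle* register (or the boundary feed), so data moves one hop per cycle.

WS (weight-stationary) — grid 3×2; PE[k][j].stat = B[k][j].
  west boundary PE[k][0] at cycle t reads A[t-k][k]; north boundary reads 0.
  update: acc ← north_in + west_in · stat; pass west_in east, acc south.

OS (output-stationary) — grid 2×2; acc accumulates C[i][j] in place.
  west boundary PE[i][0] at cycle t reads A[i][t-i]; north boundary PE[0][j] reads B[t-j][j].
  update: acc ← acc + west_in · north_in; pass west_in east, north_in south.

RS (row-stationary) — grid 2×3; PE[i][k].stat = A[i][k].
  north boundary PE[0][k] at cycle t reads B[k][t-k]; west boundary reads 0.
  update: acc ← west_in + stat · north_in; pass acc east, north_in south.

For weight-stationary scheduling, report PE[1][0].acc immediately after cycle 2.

PE[1][0].acc = 75

WS on a 3×2 grid — tracing PE[1][0] and its feeders:
  @0  [0,0]  acc 27  |  →3  ↓27
  @0  [1,0]  acc 0  |  →0  ↓0
  @1  [0,0]  acc 54  |  →6  ↓54
  @1  [1,0]  acc 62  |  →5  ↓62
  @2  [0,0]  acc 0  |  →0  ↓0
  @2  [1,0]  acc 75  |  →3  ↓75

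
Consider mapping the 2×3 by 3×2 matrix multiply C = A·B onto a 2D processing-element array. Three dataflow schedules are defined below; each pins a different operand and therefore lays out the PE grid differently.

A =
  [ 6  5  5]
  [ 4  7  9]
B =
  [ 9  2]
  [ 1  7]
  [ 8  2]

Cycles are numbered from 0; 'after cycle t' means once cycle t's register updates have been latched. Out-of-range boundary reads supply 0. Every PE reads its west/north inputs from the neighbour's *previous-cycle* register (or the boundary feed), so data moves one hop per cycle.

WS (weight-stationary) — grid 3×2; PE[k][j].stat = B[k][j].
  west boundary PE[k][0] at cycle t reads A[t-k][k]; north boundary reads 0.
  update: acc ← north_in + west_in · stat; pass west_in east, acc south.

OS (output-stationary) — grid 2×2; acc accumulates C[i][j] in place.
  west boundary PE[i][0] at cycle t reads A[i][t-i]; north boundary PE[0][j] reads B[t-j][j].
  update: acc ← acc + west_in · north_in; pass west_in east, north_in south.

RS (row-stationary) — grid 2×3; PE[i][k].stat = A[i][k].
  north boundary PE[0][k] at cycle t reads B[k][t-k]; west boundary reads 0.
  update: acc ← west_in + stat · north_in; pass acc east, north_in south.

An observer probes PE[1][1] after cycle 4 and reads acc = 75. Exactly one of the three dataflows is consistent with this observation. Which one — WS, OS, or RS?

dataflow = OS

Under WS (3×2), PE[1][1]:
  [0] (1,1) acc=0 (h:0 v:0)
  [1] (1,1) acc=0 (h:0 v:0)
  [2] (1,1) acc=47 (h:5 v:47)
  [3] (1,1) acc=57 (h:7 v:57)
  [4] (1,1) acc=0 (h:0 v:0)
Under OS (2×2), PE[1][1]:
  [0] (1,1) acc=0 (h:0 v:0)
  [1] (1,1) acc=0 (h:0 v:0)
  [2] (1,1) acc=8 (h:4 v:2)
  [3] (1,1) acc=57 (h:7 v:7)
  [4] (1,1) acc=75 (h:9 v:2)
Under RS (2×3), PE[1][1]:
  [0] (1,1) acc=0 (h:0 v:0)
  [1] (1,1) acc=0 (h:0 v:0)
  [2] (1,1) acc=43 (h:43 v:1)
  [3] (1,1) acc=57 (h:57 v:7)
  [4] (1,1) acc=0 (h:0 v:0)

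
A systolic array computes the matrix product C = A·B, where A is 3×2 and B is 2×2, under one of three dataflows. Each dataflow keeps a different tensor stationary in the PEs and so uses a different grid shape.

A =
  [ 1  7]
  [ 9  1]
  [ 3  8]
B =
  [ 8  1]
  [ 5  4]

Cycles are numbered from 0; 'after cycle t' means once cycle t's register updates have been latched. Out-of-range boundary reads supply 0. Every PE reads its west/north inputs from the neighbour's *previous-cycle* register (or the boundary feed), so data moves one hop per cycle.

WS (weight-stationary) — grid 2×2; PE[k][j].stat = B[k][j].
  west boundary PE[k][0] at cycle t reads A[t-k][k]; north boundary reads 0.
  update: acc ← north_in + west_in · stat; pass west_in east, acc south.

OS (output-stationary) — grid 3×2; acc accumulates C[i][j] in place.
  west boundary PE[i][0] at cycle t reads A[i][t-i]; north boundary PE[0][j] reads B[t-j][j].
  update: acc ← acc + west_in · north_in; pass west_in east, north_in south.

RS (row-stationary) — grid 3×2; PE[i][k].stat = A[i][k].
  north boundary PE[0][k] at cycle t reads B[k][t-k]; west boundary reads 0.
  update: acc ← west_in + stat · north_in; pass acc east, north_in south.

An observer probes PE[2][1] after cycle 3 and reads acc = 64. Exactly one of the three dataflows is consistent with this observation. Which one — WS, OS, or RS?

dataflow = RS

WS (2×2): PE[2][1] does not exist.
OS [3×2] PE[2][1] across cycles:
  step 0 · PE2,1: acc=0; fwd→0 fwd↓0
  step 1 · PE2,1: acc=0; fwd→0 fwd↓0
  step 2 · PE2,1: acc=0; fwd→0 fwd↓0
  step 3 · PE2,1: acc=3; fwd→3 fwd↓1
RS [3×2] PE[2][1] across cycles:
  step 0 · PE2,1: acc=0; fwd→0 fwd↓0
  step 1 · PE2,1: acc=0; fwd→0 fwd↓0
  step 2 · PE2,1: acc=0; fwd→0 fwd↓0
  step 3 · PE2,1: acc=64; fwd→64 fwd↓5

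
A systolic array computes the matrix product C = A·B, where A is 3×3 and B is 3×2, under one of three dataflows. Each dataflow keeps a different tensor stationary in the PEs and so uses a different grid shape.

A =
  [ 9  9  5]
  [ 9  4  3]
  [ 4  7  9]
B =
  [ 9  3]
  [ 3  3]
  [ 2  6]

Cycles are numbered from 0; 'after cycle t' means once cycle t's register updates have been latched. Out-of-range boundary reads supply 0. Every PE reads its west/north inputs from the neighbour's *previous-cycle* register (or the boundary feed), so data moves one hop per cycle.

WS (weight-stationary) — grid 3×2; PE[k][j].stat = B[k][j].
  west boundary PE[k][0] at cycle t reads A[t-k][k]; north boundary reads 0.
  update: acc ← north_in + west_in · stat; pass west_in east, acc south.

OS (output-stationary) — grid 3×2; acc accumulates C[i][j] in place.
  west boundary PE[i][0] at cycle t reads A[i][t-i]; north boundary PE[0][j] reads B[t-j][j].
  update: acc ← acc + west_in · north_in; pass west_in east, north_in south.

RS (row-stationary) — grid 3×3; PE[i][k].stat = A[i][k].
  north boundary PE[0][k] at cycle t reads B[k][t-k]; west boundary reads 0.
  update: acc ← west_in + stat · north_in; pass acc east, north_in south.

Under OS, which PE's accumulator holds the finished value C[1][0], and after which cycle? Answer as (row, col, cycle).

OS — PE[1][0] is where C[1][0] collects:
  0: (1,0).acc=0  regs=<0,0>
  1: (1,0).acc=81  regs=<9,9>
  2: (1,0).acc=93  regs=<4,3>
  3: (1,0).acc=99  regs=<3,2>

(row, col, cycle) = (1, 0, 3)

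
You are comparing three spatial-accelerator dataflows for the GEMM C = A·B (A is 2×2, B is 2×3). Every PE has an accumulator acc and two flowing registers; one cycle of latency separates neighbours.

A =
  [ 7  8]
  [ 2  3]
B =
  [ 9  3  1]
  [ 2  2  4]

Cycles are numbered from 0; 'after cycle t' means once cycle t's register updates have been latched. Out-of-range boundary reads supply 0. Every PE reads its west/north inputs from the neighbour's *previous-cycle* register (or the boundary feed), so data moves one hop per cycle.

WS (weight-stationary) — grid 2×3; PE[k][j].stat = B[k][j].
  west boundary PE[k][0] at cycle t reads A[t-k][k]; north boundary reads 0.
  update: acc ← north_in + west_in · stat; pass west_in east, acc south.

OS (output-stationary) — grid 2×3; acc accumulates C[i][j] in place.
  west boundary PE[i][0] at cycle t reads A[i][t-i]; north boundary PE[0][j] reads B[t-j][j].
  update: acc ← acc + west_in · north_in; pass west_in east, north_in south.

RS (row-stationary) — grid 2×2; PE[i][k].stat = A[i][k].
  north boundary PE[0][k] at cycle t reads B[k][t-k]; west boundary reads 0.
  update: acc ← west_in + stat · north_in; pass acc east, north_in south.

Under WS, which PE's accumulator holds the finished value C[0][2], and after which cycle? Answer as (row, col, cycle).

(row, col, cycle) = (1, 2, 3)

Under WS, C[0][2] lands at PE[1][2]:
  0: (1,2).acc=0  regs=<0,0>
  1: (1,2).acc=0  regs=<0,0>
  2: (1,2).acc=0  regs=<0,0>
  3: (1,2).acc=39  regs=<8,39>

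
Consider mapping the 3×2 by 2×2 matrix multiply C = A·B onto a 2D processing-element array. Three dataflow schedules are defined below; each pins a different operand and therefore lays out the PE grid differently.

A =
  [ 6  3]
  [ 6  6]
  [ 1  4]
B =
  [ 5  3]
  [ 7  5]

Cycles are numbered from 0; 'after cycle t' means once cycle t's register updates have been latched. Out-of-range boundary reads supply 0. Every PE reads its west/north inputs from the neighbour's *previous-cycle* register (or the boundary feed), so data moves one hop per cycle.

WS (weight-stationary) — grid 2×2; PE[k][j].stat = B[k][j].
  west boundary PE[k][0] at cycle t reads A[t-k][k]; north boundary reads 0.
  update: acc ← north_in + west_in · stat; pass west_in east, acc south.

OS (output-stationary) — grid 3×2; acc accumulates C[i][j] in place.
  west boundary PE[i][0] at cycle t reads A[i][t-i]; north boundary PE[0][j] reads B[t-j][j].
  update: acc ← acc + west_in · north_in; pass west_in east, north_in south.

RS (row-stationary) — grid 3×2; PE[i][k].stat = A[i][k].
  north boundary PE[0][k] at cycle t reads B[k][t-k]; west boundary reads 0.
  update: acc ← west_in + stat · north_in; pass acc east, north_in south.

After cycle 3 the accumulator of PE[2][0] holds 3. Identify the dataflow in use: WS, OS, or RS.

dataflow = RS

WS (2×2): PE[2][0] does not exist.
Under OS (3×2), PE[2][0]:
  [0] (2,0) acc=0 (h:0 v:0)
  [1] (2,0) acc=0 (h:0 v:0)
  [2] (2,0) acc=5 (h:1 v:5)
  [3] (2,0) acc=33 (h:4 v:7)
Under RS (3×2), PE[2][0]:
  [0] (2,0) acc=0 (h:0 v:0)
  [1] (2,0) acc=0 (h:0 v:0)
  [2] (2,0) acc=5 (h:5 v:5)
  [3] (2,0) acc=3 (h:3 v:3)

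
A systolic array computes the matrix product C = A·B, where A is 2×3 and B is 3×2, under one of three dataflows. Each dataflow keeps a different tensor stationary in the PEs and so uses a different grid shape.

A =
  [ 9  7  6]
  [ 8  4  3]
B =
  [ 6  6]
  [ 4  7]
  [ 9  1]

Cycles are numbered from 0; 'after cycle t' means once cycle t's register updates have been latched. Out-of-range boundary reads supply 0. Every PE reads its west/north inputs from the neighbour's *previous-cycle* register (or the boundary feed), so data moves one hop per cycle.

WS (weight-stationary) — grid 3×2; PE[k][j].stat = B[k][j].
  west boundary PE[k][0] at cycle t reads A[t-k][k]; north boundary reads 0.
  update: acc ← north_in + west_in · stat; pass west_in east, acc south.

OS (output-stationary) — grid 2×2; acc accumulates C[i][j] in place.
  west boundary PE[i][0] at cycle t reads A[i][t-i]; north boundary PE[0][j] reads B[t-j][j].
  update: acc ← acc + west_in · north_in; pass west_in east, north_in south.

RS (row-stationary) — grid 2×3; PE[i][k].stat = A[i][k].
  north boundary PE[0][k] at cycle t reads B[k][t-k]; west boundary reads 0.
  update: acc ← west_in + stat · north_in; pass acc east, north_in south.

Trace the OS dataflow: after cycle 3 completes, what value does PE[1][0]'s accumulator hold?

OS (2×2). Following PE[1][0] plus its west/north inputs:
  c0 r0c0: 54 / 9 / 6
  c0 r1c0: 0 / 0 / 0
  c1 r0c0: 82 / 7 / 4
  c1 r1c0: 48 / 8 / 6
  c2 r0c0: 136 / 6 / 9
  c2 r1c0: 64 / 4 / 4
  c3 r0c0: 136 / 0 / 0
  c3 r1c0: 91 / 3 / 9

PE[1][0].acc = 91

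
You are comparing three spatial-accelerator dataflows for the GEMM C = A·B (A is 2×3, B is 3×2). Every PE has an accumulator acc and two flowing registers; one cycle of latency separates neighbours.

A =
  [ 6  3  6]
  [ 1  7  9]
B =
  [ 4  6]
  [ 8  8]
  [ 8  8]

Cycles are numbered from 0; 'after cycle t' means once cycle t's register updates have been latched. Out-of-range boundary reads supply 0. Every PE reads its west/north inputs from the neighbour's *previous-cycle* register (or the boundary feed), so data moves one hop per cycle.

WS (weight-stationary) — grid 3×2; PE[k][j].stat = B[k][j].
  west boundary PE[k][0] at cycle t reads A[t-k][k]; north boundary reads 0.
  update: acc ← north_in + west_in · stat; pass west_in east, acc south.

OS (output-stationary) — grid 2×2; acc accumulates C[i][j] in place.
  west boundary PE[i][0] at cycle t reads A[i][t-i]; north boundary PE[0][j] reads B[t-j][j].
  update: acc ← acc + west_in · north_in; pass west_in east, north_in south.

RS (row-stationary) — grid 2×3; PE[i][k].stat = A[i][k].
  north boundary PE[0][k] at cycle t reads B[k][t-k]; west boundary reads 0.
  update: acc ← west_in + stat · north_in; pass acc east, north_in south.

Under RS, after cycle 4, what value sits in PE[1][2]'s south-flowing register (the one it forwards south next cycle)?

RS 2×3: PE[1][2] cycle-by-cycle (with neighbour feeds):
  step 0 · PE0,2: acc=0; fwd→0 fwd↓0
  step 0 · PE1,1: acc=0; fwd→0 fwd↓0
  step 0 · PE1,2: acc=0; fwd→0 fwd↓0
  step 1 · PE0,2: acc=0; fwd→0 fwd↓0
  step 1 · PE1,1: acc=0; fwd→0 fwd↓0
  step 1 · PE1,2: acc=0; fwd→0 fwd↓0
  step 2 · PE0,2: acc=96; fwd→96 fwd↓8
  step 2 · PE1,1: acc=60; fwd→60 fwd↓8
  step 2 · PE1,2: acc=0; fwd→0 fwd↓0
  step 3 · PE0,2: acc=108; fwd→108 fwd↓8
  step 3 · PE1,1: acc=62; fwd→62 fwd↓8
  step 3 · PE1,2: acc=132; fwd→132 fwd↓8
  step 4 · PE0,2: acc=0; fwd→0 fwd↓0
  step 4 · PE1,1: acc=0; fwd→0 fwd↓0
  step 4 · PE1,2: acc=134; fwd→134 fwd↓8

register = 8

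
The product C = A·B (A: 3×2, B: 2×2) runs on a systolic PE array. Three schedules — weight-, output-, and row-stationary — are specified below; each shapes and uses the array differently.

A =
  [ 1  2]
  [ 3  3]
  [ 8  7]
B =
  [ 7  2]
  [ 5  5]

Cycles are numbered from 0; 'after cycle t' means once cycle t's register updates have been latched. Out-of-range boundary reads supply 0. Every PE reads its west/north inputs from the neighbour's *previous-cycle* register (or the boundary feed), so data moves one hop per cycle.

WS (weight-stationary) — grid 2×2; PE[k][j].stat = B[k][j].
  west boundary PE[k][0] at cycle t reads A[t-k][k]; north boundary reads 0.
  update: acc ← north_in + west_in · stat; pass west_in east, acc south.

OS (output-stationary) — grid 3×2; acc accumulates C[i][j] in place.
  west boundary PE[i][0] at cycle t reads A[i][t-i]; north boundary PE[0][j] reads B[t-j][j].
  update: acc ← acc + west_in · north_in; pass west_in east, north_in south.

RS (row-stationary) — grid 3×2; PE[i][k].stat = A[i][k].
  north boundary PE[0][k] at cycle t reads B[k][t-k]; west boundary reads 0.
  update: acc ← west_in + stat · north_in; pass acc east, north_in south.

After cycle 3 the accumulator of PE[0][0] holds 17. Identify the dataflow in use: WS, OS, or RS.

dataflow = OS

Under WS (2×2), PE[0][0]:
  step 0 · PE0,0: acc=7; fwd→1 fwd↓7
  step 1 · PE0,0: acc=21; fwd→3 fwd↓21
  step 2 · PE0,0: acc=56; fwd→8 fwd↓56
  step 3 · PE0,0: acc=0; fwd→0 fwd↓0
Under OS (3×2), PE[0][0]:
  step 0 · PE0,0: acc=7; fwd→1 fwd↓7
  step 1 · PE0,0: acc=17; fwd→2 fwd↓5
  step 2 · PE0,0: acc=17; fwd→0 fwd↓0
  step 3 · PE0,0: acc=17; fwd→0 fwd↓0
Under RS (3×2), PE[0][0]:
  step 0 · PE0,0: acc=7; fwd→7 fwd↓7
  step 1 · PE0,0: acc=2; fwd→2 fwd↓2
  step 2 · PE0,0: acc=0; fwd→0 fwd↓0
  step 3 · PE0,0: acc=0; fwd→0 fwd↓0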